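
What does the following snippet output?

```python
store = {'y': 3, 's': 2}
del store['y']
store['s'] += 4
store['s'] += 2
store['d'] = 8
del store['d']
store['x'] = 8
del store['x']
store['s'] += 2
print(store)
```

{'s': 10}

del 'y' → {'s': 2}
store['s'] = 2+4 = 6 → {'s': 6}
store['s'] = 6+2 = 8 → {'s': 8}
store['d'] = 8 → {'s': 8, 'd': 8}
del 'd' → {'s': 8}
store['x'] = 8 → {'s': 8, 'x': 8}
del 'x' → {'s': 8}
store['s'] = 8+2 = 10 → {'s': 10}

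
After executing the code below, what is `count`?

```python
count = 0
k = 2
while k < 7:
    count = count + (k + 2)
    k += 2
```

k=2: count = 0+4 = 4
k=4: count = 4+6 = 10
k=6: count = 10+8 = 18

18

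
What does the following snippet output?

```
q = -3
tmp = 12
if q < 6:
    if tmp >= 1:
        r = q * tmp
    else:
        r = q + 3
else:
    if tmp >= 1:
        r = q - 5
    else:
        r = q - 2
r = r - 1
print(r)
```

q=-3, tmp=12
q < 6 is True; tmp >= 1 is True
→ r = q * tmp = -36
r = (-36)-1 = -37

-37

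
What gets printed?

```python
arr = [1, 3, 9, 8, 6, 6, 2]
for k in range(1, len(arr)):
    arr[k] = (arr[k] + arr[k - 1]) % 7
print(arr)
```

[1, 4, 6, 0, 6, 5, 0]

k=1: arr[1] = (3+1)%7 = 4 → [1, 4, 9, 8, 6, 6, 2]
k=2: arr[2] = (9+4)%7 = 6 → [1, 4, 6, 8, 6, 6, 2]
k=3: arr[3] = (8+6)%7 = 0 → [1, 4, 6, 0, 6, 6, 2]
k=4: arr[4] = (6+0)%7 = 6 → [1, 4, 6, 0, 6, 6, 2]
k=5: arr[5] = (6+6)%7 = 5 → [1, 4, 6, 0, 6, 5, 2]
k=6: arr[6] = (2+5)%7 = 0 → [1, 4, 6, 0, 6, 5, 0]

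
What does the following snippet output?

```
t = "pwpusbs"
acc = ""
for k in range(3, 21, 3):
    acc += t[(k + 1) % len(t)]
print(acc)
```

spuspb

k=3: add t[4]='s' → 's'
k=6: add t[0]='p' → 'sp'
k=9: add t[3]='u' → 'spu'
k=12: add t[6]='s' → 'spus'
k=15: add t[2]='p' → 'spusp'
k=18: add t[5]='b' → 'spuspb'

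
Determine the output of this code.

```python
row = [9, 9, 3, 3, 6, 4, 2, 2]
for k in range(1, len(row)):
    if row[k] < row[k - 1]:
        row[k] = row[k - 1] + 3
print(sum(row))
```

k=1: 9>=9, unchanged → [9, 9, 3, 3, 6, 4, 2, 2]
k=2: 3<9, row[2] = 9+3 = 12 → [9, 9, 12, 3, 6, 4, 2, 2]
k=3: 3<12, row[3] = 12+3 = 15 → [9, 9, 12, 15, 6, 4, 2, 2]
k=4: 6<15, row[4] = 15+3 = 18 → [9, 9, 12, 15, 18, 4, 2, 2]
k=5: 4<18, row[5] = 18+3 = 21 → [9, 9, 12, 15, 18, 21, 2, 2]
k=6: 2<21, row[6] = 21+3 = 24 → [9, 9, 12, 15, 18, 21, 24, 2]
k=7: 2<24, row[7] = 24+3 = 27 → [9, 9, 12, 15, 18, 21, 24, 27]
sum = 135

135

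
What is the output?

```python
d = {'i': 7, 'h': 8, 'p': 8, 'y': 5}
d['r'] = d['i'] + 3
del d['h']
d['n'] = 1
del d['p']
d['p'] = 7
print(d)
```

d['r'] = d['i']+3 = 10 → {'i': 7, 'h': 8, 'p': 8, 'y': 5, 'r': 10}
del 'h' → {'i': 7, 'p': 8, 'y': 5, 'r': 10}
d['n'] = 1 → {'i': 7, 'p': 8, 'y': 5, 'r': 10, 'n': 1}
del 'p' → {'i': 7, 'y': 5, 'r': 10, 'n': 1}
d['p'] = 7 → {'i': 7, 'y': 5, 'r': 10, 'n': 1, 'p': 7}

{'i': 7, 'y': 5, 'r': 10, 'n': 1, 'p': 7}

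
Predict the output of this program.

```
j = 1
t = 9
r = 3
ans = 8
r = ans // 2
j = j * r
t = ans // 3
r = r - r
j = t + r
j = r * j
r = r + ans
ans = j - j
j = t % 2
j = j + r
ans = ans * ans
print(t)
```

r = 8//2 = 4
j = 1*4 = 4
t = 8//3 = 2
r = 4-4 = 0
j = 2+0 = 2
j = 0*2 = 0
r = 0+8 = 8
ans = 0-0 = 0
j = 2%2 = 0
j = 0+8 = 8
ans = 0*0 = 0

2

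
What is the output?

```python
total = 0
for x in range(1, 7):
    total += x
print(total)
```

x=1: total = 0+1 = 1
x=2: total = 1+2 = 3
x=3: total = 3+3 = 6
x=4: total = 6+4 = 10
x=5: total = 10+5 = 15
x=6: total = 15+6 = 21

21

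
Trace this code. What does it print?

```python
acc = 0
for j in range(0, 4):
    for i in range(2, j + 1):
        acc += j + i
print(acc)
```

15

j=2,i=2: acc = 0+4 = 4
j=3,i=2: acc = 4+5 = 9
j=3,i=3: acc = 9+6 = 15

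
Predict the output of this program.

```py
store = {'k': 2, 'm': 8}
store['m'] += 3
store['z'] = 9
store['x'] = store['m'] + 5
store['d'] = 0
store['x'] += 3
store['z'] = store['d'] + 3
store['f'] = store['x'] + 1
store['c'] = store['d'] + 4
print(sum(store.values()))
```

store['m'] = 8+3 = 11 → {'k': 2, 'm': 11}
store['z'] = 9 → {'k': 2, 'm': 11, 'z': 9}
store['x'] = store['m']+5 = 16 → {'k': 2, 'm': 11, 'z': 9, 'x': 16}
store['d'] = 0 → {'k': 2, 'm': 11, 'z': 9, 'x': 16, 'd': 0}
store['x'] = 16+3 = 19 → {'k': 2, 'm': 11, 'z': 9, 'x': 19, 'd': 0}
store['z'] = store['d']+3 = 3 → {'k': 2, 'm': 11, 'z': 3, 'x': 19, 'd': 0}
store['f'] = store['x']+1 = 20 → {'k': 2, 'm': 11, 'z': 3, 'x': 19, 'd': 0, 'f': 20}
store['c'] = store['d']+4 = 4 → {'k': 2, 'm': 11, 'z': 3, 'x': 19, 'd': 0, 'f': 20, 'c': 4}
sum of values = 59

59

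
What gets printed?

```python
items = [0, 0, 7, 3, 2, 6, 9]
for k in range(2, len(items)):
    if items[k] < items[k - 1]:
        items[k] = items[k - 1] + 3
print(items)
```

k=2: 7>=0, unchanged → [0, 0, 7, 3, 2, 6, 9]
k=3: 3<7, items[3] = 7+3 = 10 → [0, 0, 7, 10, 2, 6, 9]
k=4: 2<10, items[4] = 10+3 = 13 → [0, 0, 7, 10, 13, 6, 9]
k=5: 6<13, items[5] = 13+3 = 16 → [0, 0, 7, 10, 13, 16, 9]
k=6: 9<16, items[6] = 16+3 = 19 → [0, 0, 7, 10, 13, 16, 19]

[0, 0, 7, 10, 13, 16, 19]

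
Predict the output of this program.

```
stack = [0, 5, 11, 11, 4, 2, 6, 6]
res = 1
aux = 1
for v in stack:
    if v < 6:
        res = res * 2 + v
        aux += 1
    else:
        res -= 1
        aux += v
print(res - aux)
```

-3

v=0: <6, res = 1*2+0 = 2; aux=2
v=5: <6, res = 2*2+5 = 9; aux=3
v=11: not <6, res = 9-1 = 8; aux=14
v=11: not <6, res = 8-1 = 7; aux=25
v=4: <6, res = 7*2+4 = 18; aux=26
v=2: <6, res = 18*2+2 = 38; aux=27
v=6: not <6, res = 38-1 = 37; aux=33
v=6: not <6, res = 37-1 = 36; aux=39
res-aux = 36-39 = -3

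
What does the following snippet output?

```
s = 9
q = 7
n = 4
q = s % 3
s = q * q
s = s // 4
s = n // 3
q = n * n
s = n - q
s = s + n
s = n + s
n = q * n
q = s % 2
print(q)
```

0

q = 9%3 = 0
s = 0*0 = 0
s = 0//4 = 0
s = 4//3 = 1
q = 4*4 = 16
s = 4-16 = -12
s = (-12)+4 = -8
s = 4+(-8) = -4
n = 16*4 = 64
q = (-4)%2 = 0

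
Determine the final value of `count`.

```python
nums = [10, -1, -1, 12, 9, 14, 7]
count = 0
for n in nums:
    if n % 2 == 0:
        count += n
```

36

n=10: even, count = 0+10 = 10
n=-1: not even
n=-1: not even
n=12: even, count = 10+12 = 22
n=9: not even
n=14: even, count = 22+14 = 36
n=7: not even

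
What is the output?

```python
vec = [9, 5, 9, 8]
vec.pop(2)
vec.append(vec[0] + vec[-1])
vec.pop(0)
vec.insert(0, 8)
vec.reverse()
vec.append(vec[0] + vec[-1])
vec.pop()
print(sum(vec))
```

38

pop(2) removes 9 → [9, 5, 8]
append vec[0]+vec[-1] = 9+8 = 17 → [9, 5, 8, 17]
pop(0) removes 9 → [5, 8, 17]
insert 8 at 0 → [8, 5, 8, 17]
reverse → [17, 8, 5, 8]
append vec[0]+vec[-1] = 17+8 = 25 → [17, 8, 5, 8, 25]
pop() removes 25 → [17, 8, 5, 8]
sum = 38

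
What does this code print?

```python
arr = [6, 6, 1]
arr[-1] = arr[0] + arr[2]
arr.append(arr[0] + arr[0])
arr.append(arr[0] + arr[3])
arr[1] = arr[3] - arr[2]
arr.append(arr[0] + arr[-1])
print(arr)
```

[6, 5, 7, 12, 18, 24]

arr[-1] = arr[0]+arr[2] = 6+1 = 7 → [6, 6, 7]
append arr[0]+arr[0] = 6+6 = 12 → [6, 6, 7, 12]
append arr[0]+arr[3] = 6+12 = 18 → [6, 6, 7, 12, 18]
arr[1] = arr[3]-arr[2] = 12-7 = 5 → [6, 5, 7, 12, 18]
append arr[0]+arr[-1] = 6+18 = 24 → [6, 5, 7, 12, 18, 24]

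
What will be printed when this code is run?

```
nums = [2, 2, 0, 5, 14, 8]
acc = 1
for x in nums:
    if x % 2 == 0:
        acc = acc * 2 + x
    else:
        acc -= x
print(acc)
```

x=2: even, acc = 1*2+2 = 4
x=2: even, acc = 4*2+2 = 10
x=0: even, acc = 10*2+0 = 20
x=5: not even, acc = 20-5 = 15
x=14: even, acc = 15*2+14 = 44
x=8: even, acc = 44*2+8 = 96

96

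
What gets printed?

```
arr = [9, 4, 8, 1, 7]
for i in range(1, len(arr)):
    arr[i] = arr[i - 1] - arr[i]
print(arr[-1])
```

-11

i=1: arr[1] = 9-4 = 5 → [9, 5, 8, 1, 7]
i=2: arr[2] = 5-8 = -3 → [9, 5, -3, 1, 7]
i=3: arr[3] = (-3)-1 = -4 → [9, 5, -3, -4, 7]
i=4: arr[4] = (-4)-7 = -11 → [9, 5, -3, -4, -11]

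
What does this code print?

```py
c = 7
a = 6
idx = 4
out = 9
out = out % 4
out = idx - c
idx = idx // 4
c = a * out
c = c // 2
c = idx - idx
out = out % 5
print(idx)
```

out = 9%4 = 1
out = 4-7 = -3
idx = 4//4 = 1
c = 6*(-3) = -18
c = (-18)//2 = -9
c = 1-1 = 0
out = (-3)%5 = 2

1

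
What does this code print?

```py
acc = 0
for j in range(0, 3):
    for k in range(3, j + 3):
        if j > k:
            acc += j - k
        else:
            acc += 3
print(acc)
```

9

j=1,k=3: not 1>3, acc = 0+3 = 3
j=2,k=3: not 2>3, acc = 3+3 = 6
j=2,k=4: not 2>4, acc = 6+3 = 9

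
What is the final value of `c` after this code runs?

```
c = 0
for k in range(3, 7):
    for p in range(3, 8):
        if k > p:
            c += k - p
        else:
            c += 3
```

k=3,p=3: not 3>3, c = 0+3 = 3
k=3,p=4: not 3>4, c = 3+3 = 6
k=3,p=5: not 3>5, c = 6+3 = 9
k=3,p=6: not 3>6, c = 9+3 = 12
k=3,p=7: not 3>7, c = 12+3 = 15
k=4,p=3: 4>3, c = 15+1 = 16
k=4,p=4: not 4>4, c = 16+3 = 19
k=4,p=5: not 4>5, c = 19+3 = 22
k=4,p=6: not 4>6, c = 22+3 = 25
k=4,p=7: not 4>7, c = 25+3 = 28
k=5,p=3: 5>3, c = 28+2 = 30
k=5,p=4: 5>4, c = 30+1 = 31
k=5,p=5: not 5>5, c = 31+3 = 34
k=5,p=6: not 5>6, c = 34+3 = 37
k=5,p=7: not 5>7, c = 37+3 = 40
k=6,p=3: 6>3, c = 40+3 = 43
k=6,p=4: 6>4, c = 43+2 = 45
k=6,p=5: 6>5, c = 45+1 = 46
k=6,p=6: not 6>6, c = 46+3 = 49
k=6,p=7: not 6>7, c = 49+3 = 52

52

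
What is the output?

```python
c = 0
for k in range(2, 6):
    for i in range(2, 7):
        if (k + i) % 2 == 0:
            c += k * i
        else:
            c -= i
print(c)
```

96

k=2,i=2: even sum, c = 0+4 = 4
k=2,i=3: odd sum, c = 4-3 = 1
k=2,i=4: even sum, c = 1+8 = 9
k=2,i=5: odd sum, c = 9-5 = 4
k=2,i=6: even sum, c = 4+12 = 16
k=3,i=2: odd sum, c = 16-2 = 14
k=3,i=3: even sum, c = 14+9 = 23
k=3,i=4: odd sum, c = 23-4 = 19
k=3,i=5: even sum, c = 19+15 = 34
k=3,i=6: odd sum, c = 34-6 = 28
k=4,i=2: even sum, c = 28+8 = 36
k=4,i=3: odd sum, c = 36-3 = 33
k=4,i=4: even sum, c = 33+16 = 49
k=4,i=5: odd sum, c = 49-5 = 44
k=4,i=6: even sum, c = 44+24 = 68
k=5,i=2: odd sum, c = 68-2 = 66
k=5,i=3: even sum, c = 66+15 = 81
k=5,i=4: odd sum, c = 81-4 = 77
k=5,i=5: even sum, c = 77+25 = 102
k=5,i=6: odd sum, c = 102-6 = 96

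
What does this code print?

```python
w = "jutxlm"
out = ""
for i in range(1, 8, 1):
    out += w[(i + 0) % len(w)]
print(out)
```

i=1: add w[1]='u' → 'u'
i=2: add w[2]='t' → 'ut'
i=3: add w[3]='x' → 'utx'
i=4: add w[4]='l' → 'utxl'
i=5: add w[5]='m' → 'utxlm'
i=6: add w[0]='j' → 'utxlmj'
i=7: add w[1]='u' → 'utxlmju'

utxlmju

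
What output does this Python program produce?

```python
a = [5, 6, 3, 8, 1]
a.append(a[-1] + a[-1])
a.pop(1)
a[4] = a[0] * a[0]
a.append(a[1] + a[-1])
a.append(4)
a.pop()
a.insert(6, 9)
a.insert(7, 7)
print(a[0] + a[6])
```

append a[-1]+a[-1] = 1+1 = 2 → [5, 6, 3, 8, 1, 2]
pop(1) removes 6 → [5, 3, 8, 1, 2]
a[4] = a[0]*a[0] = 5*5 = 25 → [5, 3, 8, 1, 25]
append a[1]+a[-1] = 3+25 = 28 → [5, 3, 8, 1, 25, 28]
append 4 → [5, 3, 8, 1, 25, 28, 4]
pop() removes 4 → [5, 3, 8, 1, 25, 28]
insert 9 at 6 → [5, 3, 8, 1, 25, 28, 9]
insert 7 at 7 → [5, 3, 8, 1, 25, 28, 9, 7]
a[0]+a[6] = 5+9 = 14

14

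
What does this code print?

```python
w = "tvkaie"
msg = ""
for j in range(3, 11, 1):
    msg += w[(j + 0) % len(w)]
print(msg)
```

aietvkai

j=3: add w[3]='a' → 'a'
j=4: add w[4]='i' → 'ai'
j=5: add w[5]='e' → 'aie'
j=6: add w[0]='t' → 'aiet'
j=7: add w[1]='v' → 'aietv'
j=8: add w[2]='k' → 'aietvk'
j=9: add w[3]='a' → 'aietvka'
j=10: add w[4]='i' → 'aietvkai'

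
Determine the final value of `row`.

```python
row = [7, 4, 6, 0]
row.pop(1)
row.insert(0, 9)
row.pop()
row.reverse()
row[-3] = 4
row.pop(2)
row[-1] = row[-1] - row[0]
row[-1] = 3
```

pop(1) removes 4 → [7, 6, 0]
insert 9 at 0 → [9, 7, 6, 0]
pop() removes 0 → [9, 7, 6]
reverse → [6, 7, 9]
row[-3] = 4 → [4, 7, 9]
pop(2) removes 9 → [4, 7]
row[-1] = row[-1]-row[0] = 7-4 = 3 → [4, 3]
row[-1] = 3 → [4, 3]

[4, 3]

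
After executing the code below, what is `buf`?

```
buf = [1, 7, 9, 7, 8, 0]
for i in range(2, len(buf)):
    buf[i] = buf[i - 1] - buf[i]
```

[1, 7, -2, -9, -17, -17]

i=2: buf[2] = 7-9 = -2 → [1, 7, -2, 7, 8, 0]
i=3: buf[3] = (-2)-7 = -9 → [1, 7, -2, -9, 8, 0]
i=4: buf[4] = (-9)-8 = -17 → [1, 7, -2, -9, -17, 0]
i=5: buf[5] = (-17)-0 = -17 → [1, 7, -2, -9, -17, -17]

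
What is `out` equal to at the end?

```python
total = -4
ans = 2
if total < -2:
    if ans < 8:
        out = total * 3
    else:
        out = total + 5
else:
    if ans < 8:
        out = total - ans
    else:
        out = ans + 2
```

total=-4, ans=2
total < -2 is True; ans < 8 is True
→ out = total * 3 = -12

-12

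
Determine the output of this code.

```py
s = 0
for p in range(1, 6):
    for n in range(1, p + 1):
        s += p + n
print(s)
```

90

p=1,n=1: s = 0+2 = 2
p=2,n=1: s = 2+3 = 5
p=2,n=2: s = 5+4 = 9
p=3,n=1: s = 9+4 = 13
p=3,n=2: s = 13+5 = 18
p=3,n=3: s = 18+6 = 24
p=4,n=1: s = 24+5 = 29
p=4,n=2: s = 29+6 = 35
p=4,n=3: s = 35+7 = 42
p=4,n=4: s = 42+8 = 50
p=5,n=1: s = 50+6 = 56
p=5,n=2: s = 56+7 = 63
p=5,n=3: s = 63+8 = 71
p=5,n=4: s = 71+9 = 80
p=5,n=5: s = 80+10 = 90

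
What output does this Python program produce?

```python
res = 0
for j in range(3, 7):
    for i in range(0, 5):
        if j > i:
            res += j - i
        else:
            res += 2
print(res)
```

57

j=3,i=0: 3>0, res = 0+3 = 3
j=3,i=1: 3>1, res = 3+2 = 5
j=3,i=2: 3>2, res = 5+1 = 6
j=3,i=3: not 3>3, res = 6+2 = 8
j=3,i=4: not 3>4, res = 8+2 = 10
j=4,i=0: 4>0, res = 10+4 = 14
j=4,i=1: 4>1, res = 14+3 = 17
j=4,i=2: 4>2, res = 17+2 = 19
j=4,i=3: 4>3, res = 19+1 = 20
j=4,i=4: not 4>4, res = 20+2 = 22
j=5,i=0: 5>0, res = 22+5 = 27
j=5,i=1: 5>1, res = 27+4 = 31
j=5,i=2: 5>2, res = 31+3 = 34
j=5,i=3: 5>3, res = 34+2 = 36
j=5,i=4: 5>4, res = 36+1 = 37
j=6,i=0: 6>0, res = 37+6 = 43
j=6,i=1: 6>1, res = 43+5 = 48
j=6,i=2: 6>2, res = 48+4 = 52
j=6,i=3: 6>3, res = 52+3 = 55
j=6,i=4: 6>4, res = 55+2 = 57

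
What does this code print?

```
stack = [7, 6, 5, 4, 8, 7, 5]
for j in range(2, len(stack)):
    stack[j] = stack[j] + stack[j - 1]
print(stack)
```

[7, 6, 11, 15, 23, 30, 35]

j=2: stack[2] = 5+6 = 11 → [7, 6, 11, 4, 8, 7, 5]
j=3: stack[3] = 4+11 = 15 → [7, 6, 11, 15, 8, 7, 5]
j=4: stack[4] = 8+15 = 23 → [7, 6, 11, 15, 23, 7, 5]
j=5: stack[5] = 7+23 = 30 → [7, 6, 11, 15, 23, 30, 5]
j=6: stack[6] = 5+30 = 35 → [7, 6, 11, 15, 23, 30, 35]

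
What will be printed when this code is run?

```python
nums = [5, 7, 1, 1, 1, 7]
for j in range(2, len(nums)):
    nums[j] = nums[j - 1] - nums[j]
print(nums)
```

[5, 7, 6, 5, 4, -3]

j=2: nums[2] = 7-1 = 6 → [5, 7, 6, 1, 1, 7]
j=3: nums[3] = 6-1 = 5 → [5, 7, 6, 5, 1, 7]
j=4: nums[4] = 5-1 = 4 → [5, 7, 6, 5, 4, 7]
j=5: nums[5] = 4-7 = -3 → [5, 7, 6, 5, 4, -3]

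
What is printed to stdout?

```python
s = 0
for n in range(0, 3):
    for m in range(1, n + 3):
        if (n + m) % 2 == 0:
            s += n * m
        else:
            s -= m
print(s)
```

9

n=0,m=1: odd sum, s = 0-1 = -1
n=0,m=2: even sum, s = (-1)+0 = -1
n=1,m=1: even sum, s = (-1)+1 = 0
n=1,m=2: odd sum, s = 0-2 = -2
n=1,m=3: even sum, s = (-2)+3 = 1
n=2,m=1: odd sum, s = 1-1 = 0
n=2,m=2: even sum, s = 0+4 = 4
n=2,m=3: odd sum, s = 4-3 = 1
n=2,m=4: even sum, s = 1+8 = 9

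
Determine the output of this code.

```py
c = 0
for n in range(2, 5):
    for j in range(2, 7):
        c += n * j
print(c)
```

180

n=2,j=2: c = 0+4 = 4
n=2,j=3: c = 4+6 = 10
n=2,j=4: c = 10+8 = 18
n=2,j=5: c = 18+10 = 28
n=2,j=6: c = 28+12 = 40
n=3,j=2: c = 40+6 = 46
n=3,j=3: c = 46+9 = 55
n=3,j=4: c = 55+12 = 67
n=3,j=5: c = 67+15 = 82
n=3,j=6: c = 82+18 = 100
n=4,j=2: c = 100+8 = 108
n=4,j=3: c = 108+12 = 120
n=4,j=4: c = 120+16 = 136
n=4,j=5: c = 136+20 = 156
n=4,j=6: c = 156+24 = 180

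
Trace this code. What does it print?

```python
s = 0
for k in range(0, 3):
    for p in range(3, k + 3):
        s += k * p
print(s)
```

k=1,p=3: s = 0+3 = 3
k=2,p=3: s = 3+6 = 9
k=2,p=4: s = 9+8 = 17

17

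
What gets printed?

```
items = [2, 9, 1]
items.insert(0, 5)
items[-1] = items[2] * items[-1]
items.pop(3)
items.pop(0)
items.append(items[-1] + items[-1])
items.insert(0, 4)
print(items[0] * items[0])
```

16

insert 5 at 0 → [5, 2, 9, 1]
items[-1] = items[2]*items[-1] = 9*1 = 9 → [5, 2, 9, 9]
pop(3) removes 9 → [5, 2, 9]
pop(0) removes 5 → [2, 9]
append items[-1]+items[-1] = 9+9 = 18 → [2, 9, 18]
insert 4 at 0 → [4, 2, 9, 18]
items[0]*items[0] = 4*4 = 16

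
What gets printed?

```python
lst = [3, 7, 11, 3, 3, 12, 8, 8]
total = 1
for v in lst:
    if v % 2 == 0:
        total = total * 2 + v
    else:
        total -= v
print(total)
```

-136

v=3: not even, total = 1-3 = -2
v=7: not even, total = (-2)-7 = -9
v=11: not even, total = (-9)-11 = -20
v=3: not even, total = (-20)-3 = -23
v=3: not even, total = (-23)-3 = -26
v=12: even, total = (-26)*2+12 = -40
v=8: even, total = (-40)*2+8 = -72
v=8: even, total = (-72)*2+8 = -136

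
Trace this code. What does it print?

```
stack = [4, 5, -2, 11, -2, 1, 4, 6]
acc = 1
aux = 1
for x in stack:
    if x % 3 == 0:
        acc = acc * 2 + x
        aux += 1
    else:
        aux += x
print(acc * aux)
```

x=4: not %3==0; aux=5
x=5: not %3==0; aux=10
x=-2: not %3==0; aux=8
x=11: not %3==0; aux=19
x=-2: not %3==0; aux=17
x=1: not %3==0; aux=18
x=4: not %3==0; aux=22
x=6: %3==0, acc = 1*2+6 = 8; aux=23
acc*aux = 8*23 = 184

184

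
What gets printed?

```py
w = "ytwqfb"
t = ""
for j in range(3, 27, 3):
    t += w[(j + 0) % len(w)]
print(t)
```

qyqyqyqy

j=3: add w[3]='q' → 'q'
j=6: add w[0]='y' → 'qy'
j=9: add w[3]='q' → 'qyq'
j=12: add w[0]='y' → 'qyqy'
j=15: add w[3]='q' → 'qyqyq'
j=18: add w[0]='y' → 'qyqyqy'
j=21: add w[3]='q' → 'qyqyqyq'
j=24: add w[0]='y' → 'qyqyqyqy'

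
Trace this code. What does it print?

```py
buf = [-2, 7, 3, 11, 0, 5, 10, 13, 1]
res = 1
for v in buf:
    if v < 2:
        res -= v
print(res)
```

2

v=-2: <2, res = 1-(-2) = 3
v=7: not <2
v=3: not <2
v=11: not <2
v=0: <2, res = 3-0 = 3
v=5: not <2
v=10: not <2
v=13: not <2
v=1: <2, res = 3-1 = 2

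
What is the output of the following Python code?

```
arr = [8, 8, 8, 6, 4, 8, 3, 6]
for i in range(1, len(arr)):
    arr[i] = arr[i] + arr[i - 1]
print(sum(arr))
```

250

i=1: arr[1] = 8+8 = 16 → [8, 16, 8, 6, 4, 8, 3, 6]
i=2: arr[2] = 8+16 = 24 → [8, 16, 24, 6, 4, 8, 3, 6]
i=3: arr[3] = 6+24 = 30 → [8, 16, 24, 30, 4, 8, 3, 6]
i=4: arr[4] = 4+30 = 34 → [8, 16, 24, 30, 34, 8, 3, 6]
i=5: arr[5] = 8+34 = 42 → [8, 16, 24, 30, 34, 42, 3, 6]
i=6: arr[6] = 3+42 = 45 → [8, 16, 24, 30, 34, 42, 45, 6]
i=7: arr[7] = 6+45 = 51 → [8, 16, 24, 30, 34, 42, 45, 51]
sum = 250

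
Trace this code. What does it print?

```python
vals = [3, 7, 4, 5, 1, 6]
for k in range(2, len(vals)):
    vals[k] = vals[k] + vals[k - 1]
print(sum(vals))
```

k=2: vals[2] = 4+7 = 11 → [3, 7, 11, 5, 1, 6]
k=3: vals[3] = 5+11 = 16 → [3, 7, 11, 16, 1, 6]
k=4: vals[4] = 1+16 = 17 → [3, 7, 11, 16, 17, 6]
k=5: vals[5] = 6+17 = 23 → [3, 7, 11, 16, 17, 23]
sum = 77

77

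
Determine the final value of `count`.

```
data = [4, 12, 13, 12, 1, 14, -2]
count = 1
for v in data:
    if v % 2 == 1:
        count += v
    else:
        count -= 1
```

10

v=4: not odd, count = 1-1 = 0
v=12: not odd, count = 0-1 = -1
v=13: odd, count = (-1)+13 = 12
v=12: not odd, count = 12-1 = 11
v=1: odd, count = 11+1 = 12
v=14: not odd, count = 12-1 = 11
v=-2: not odd, count = 11-1 = 10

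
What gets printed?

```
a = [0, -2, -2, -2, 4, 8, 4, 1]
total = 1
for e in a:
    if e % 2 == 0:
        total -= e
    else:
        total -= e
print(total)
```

-10

e=0: even, total = 1-0 = 1
e=-2: even, total = 1-(-2) = 3
e=-2: even, total = 3-(-2) = 5
e=-2: even, total = 5-(-2) = 7
e=4: even, total = 7-4 = 3
e=8: even, total = 3-8 = -5
e=4: even, total = (-5)-4 = -9
e=1: not even, total = (-9)-1 = -10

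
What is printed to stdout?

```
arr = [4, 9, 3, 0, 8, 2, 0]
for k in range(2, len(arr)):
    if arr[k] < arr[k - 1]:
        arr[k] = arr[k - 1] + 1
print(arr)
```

k=2: 3<9, arr[2] = 9+1 = 10 → [4, 9, 10, 0, 8, 2, 0]
k=3: 0<10, arr[3] = 10+1 = 11 → [4, 9, 10, 11, 8, 2, 0]
k=4: 8<11, arr[4] = 11+1 = 12 → [4, 9, 10, 11, 12, 2, 0]
k=5: 2<12, arr[5] = 12+1 = 13 → [4, 9, 10, 11, 12, 13, 0]
k=6: 0<13, arr[6] = 13+1 = 14 → [4, 9, 10, 11, 12, 13, 14]

[4, 9, 10, 11, 12, 13, 14]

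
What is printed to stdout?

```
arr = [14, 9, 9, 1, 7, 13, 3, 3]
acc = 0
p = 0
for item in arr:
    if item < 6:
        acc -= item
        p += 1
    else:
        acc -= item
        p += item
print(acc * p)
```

-3245

item=14: not <6, acc = 0-14 = -14; p=14
item=9: not <6, acc = (-14)-9 = -23; p=23
item=9: not <6, acc = (-23)-9 = -32; p=32
item=1: <6, acc = (-32)-1 = -33; p=33
item=7: not <6, acc = (-33)-7 = -40; p=40
item=13: not <6, acc = (-40)-13 = -53; p=53
item=3: <6, acc = (-53)-3 = -56; p=54
item=3: <6, acc = (-56)-3 = -59; p=55
acc*p = (-59)*55 = -3245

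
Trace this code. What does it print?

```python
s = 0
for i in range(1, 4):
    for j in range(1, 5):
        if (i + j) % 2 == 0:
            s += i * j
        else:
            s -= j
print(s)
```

12

i=1,j=1: even sum, s = 0+1 = 1
i=1,j=2: odd sum, s = 1-2 = -1
i=1,j=3: even sum, s = (-1)+3 = 2
i=1,j=4: odd sum, s = 2-4 = -2
i=2,j=1: odd sum, s = (-2)-1 = -3
i=2,j=2: even sum, s = (-3)+4 = 1
i=2,j=3: odd sum, s = 1-3 = -2
i=2,j=4: even sum, s = (-2)+8 = 6
i=3,j=1: even sum, s = 6+3 = 9
i=3,j=2: odd sum, s = 9-2 = 7
i=3,j=3: even sum, s = 7+9 = 16
i=3,j=4: odd sum, s = 16-4 = 12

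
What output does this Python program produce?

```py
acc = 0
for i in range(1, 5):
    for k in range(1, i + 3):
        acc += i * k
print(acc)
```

i=1,k=1: acc = 0+1 = 1
i=1,k=2: acc = 1+2 = 3
i=1,k=3: acc = 3+3 = 6
i=2,k=1: acc = 6+2 = 8
i=2,k=2: acc = 8+4 = 12
i=2,k=3: acc = 12+6 = 18
i=2,k=4: acc = 18+8 = 26
i=3,k=1: acc = 26+3 = 29
i=3,k=2: acc = 29+6 = 35
i=3,k=3: acc = 35+9 = 44
i=3,k=4: acc = 44+12 = 56
i=3,k=5: acc = 56+15 = 71
i=4,k=1: acc = 71+4 = 75
i=4,k=2: acc = 75+8 = 83
i=4,k=3: acc = 83+12 = 95
i=4,k=4: acc = 95+16 = 111
i=4,k=5: acc = 111+20 = 131
i=4,k=6: acc = 131+24 = 155

155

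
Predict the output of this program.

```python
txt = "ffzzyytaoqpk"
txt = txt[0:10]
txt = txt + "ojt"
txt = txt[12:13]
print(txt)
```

t

slice [0:10] → 'ffzzyytaoq'
+ 'ojt' → 'ffzzyytaoqojt'
slice [12:13] → 't'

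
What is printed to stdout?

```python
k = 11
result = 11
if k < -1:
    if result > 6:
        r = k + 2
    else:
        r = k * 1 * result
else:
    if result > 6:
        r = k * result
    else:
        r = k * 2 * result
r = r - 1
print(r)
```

k=11, result=11
k < -1 is False; result > 6 is True
→ r = k * result = 121
r = 121-1 = 120

120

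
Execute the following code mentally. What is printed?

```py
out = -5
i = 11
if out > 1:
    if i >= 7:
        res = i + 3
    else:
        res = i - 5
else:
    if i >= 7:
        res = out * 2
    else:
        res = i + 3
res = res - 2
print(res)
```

-12

out=-5, i=11
out > 1 is False; i >= 7 is True
→ res = out * 2 = -10
res = (-10)-2 = -12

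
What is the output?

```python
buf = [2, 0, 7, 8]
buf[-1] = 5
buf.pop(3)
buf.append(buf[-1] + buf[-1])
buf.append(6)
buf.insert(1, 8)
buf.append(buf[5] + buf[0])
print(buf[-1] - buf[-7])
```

buf[-1] = 5 → [2, 0, 7, 5]
pop(3) removes 5 → [2, 0, 7]
append buf[-1]+buf[-1] = 7+7 = 14 → [2, 0, 7, 14]
append 6 → [2, 0, 7, 14, 6]
insert 8 at 1 → [2, 8, 0, 7, 14, 6]
append buf[5]+buf[0] = 6+2 = 8 → [2, 8, 0, 7, 14, 6, 8]
buf[-1]-buf[-7] = 8-2 = 6

6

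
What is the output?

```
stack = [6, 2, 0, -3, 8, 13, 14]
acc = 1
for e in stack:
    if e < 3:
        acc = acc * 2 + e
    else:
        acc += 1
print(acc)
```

24

e=6: not <3, acc = 1+1 = 2
e=2: <3, acc = 2*2+2 = 6
e=0: <3, acc = 6*2+0 = 12
e=-3: <3, acc = 12*2+(-3) = 21
e=8: not <3, acc = 21+1 = 22
e=13: not <3, acc = 22+1 = 23
e=14: not <3, acc = 23+1 = 24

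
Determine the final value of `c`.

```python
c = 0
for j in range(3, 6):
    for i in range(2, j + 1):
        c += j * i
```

j=3,i=2: c = 0+6 = 6
j=3,i=3: c = 6+9 = 15
j=4,i=2: c = 15+8 = 23
j=4,i=3: c = 23+12 = 35
j=4,i=4: c = 35+16 = 51
j=5,i=2: c = 51+10 = 61
j=5,i=3: c = 61+15 = 76
j=5,i=4: c = 76+20 = 96
j=5,i=5: c = 96+25 = 121

121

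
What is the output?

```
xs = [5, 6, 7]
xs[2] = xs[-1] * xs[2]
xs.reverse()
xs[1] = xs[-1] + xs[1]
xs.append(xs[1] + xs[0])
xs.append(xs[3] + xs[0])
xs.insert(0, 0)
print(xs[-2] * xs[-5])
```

2940

xs[2] = xs[-1]*xs[2] = 7*7 = 49 → [5, 6, 49]
reverse → [49, 6, 5]
xs[1] = xs[-1]+xs[1] = 5+6 = 11 → [49, 11, 5]
append xs[1]+xs[0] = 11+49 = 60 → [49, 11, 5, 60]
append xs[3]+xs[0] = 60+49 = 109 → [49, 11, 5, 60, 109]
insert 0 at 0 → [0, 49, 11, 5, 60, 109]
xs[-2]*xs[-5] = 60*49 = 2940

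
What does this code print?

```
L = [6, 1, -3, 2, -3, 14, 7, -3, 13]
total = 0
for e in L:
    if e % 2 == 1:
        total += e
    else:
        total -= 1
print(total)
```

e=6: not odd, total = 0-1 = -1
e=1: odd, total = (-1)+1 = 0
e=-3: odd, total = 0+(-3) = -3
e=2: not odd, total = (-3)-1 = -4
e=-3: odd, total = (-4)+(-3) = -7
e=14: not odd, total = (-7)-1 = -8
e=7: odd, total = (-8)+7 = -1
e=-3: odd, total = (-1)+(-3) = -4
e=13: odd, total = (-4)+13 = 9

9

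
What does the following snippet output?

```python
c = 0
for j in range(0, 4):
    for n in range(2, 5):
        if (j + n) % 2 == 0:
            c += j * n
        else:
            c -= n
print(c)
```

j=0,n=2: even sum, c = 0+0 = 0
j=0,n=3: odd sum, c = 0-3 = -3
j=0,n=4: even sum, c = (-3)+0 = -3
j=1,n=2: odd sum, c = (-3)-2 = -5
j=1,n=3: even sum, c = (-5)+3 = -2
j=1,n=4: odd sum, c = (-2)-4 = -6
j=2,n=2: even sum, c = (-6)+4 = -2
j=2,n=3: odd sum, c = (-2)-3 = -5
j=2,n=4: even sum, c = (-5)+8 = 3
j=3,n=2: odd sum, c = 3-2 = 1
j=3,n=3: even sum, c = 1+9 = 10
j=3,n=4: odd sum, c = 10-4 = 6

6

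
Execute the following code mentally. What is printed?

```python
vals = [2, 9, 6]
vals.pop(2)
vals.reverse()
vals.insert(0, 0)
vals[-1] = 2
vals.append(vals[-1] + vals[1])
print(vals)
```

pop(2) removes 6 → [2, 9]
reverse → [9, 2]
insert 0 at 0 → [0, 9, 2]
vals[-1] = 2 → [0, 9, 2]
append vals[-1]+vals[1] = 2+9 = 11 → [0, 9, 2, 11]

[0, 9, 2, 11]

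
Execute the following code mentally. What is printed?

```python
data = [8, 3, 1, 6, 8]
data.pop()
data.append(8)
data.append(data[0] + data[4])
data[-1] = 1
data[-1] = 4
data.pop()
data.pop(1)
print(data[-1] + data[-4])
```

pop() removes 8 → [8, 3, 1, 6]
append 8 → [8, 3, 1, 6, 8]
append data[0]+data[4] = 8+8 = 16 → [8, 3, 1, 6, 8, 16]
data[-1] = 1 → [8, 3, 1, 6, 8, 1]
data[-1] = 4 → [8, 3, 1, 6, 8, 4]
pop() removes 4 → [8, 3, 1, 6, 8]
pop(1) removes 3 → [8, 1, 6, 8]
data[-1]+data[-4] = 8+8 = 16

16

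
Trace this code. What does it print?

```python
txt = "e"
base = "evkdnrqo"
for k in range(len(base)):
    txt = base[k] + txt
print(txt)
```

k=0: prepend 'e' → 'ee'
k=1: prepend 'v' → 'vee'
k=2: prepend 'k' → 'kvee'
k=3: prepend 'd' → 'dkvee'
k=4: prepend 'n' → 'ndkvee'
k=5: prepend 'r' → 'rndkvee'
k=6: prepend 'q' → 'qrndkvee'
k=7: prepend 'o' → 'oqrndkvee'

oqrndkvee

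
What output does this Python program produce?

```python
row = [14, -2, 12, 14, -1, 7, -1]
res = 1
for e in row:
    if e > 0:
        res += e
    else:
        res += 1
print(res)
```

e=14: >0, res = 1+14 = 15
e=-2: not >0, res = 15+1 = 16
e=12: >0, res = 16+12 = 28
e=14: >0, res = 28+14 = 42
e=-1: not >0, res = 42+1 = 43
e=7: >0, res = 43+7 = 50
e=-1: not >0, res = 50+1 = 51

51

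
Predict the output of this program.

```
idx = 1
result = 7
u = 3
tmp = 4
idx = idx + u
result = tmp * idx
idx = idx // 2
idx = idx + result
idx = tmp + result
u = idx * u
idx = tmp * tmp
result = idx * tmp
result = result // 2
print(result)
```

32

idx = 1+3 = 4
result = 4*4 = 16
idx = 4//2 = 2
idx = 2+16 = 18
idx = 4+16 = 20
u = 20*3 = 60
idx = 4*4 = 16
result = 16*4 = 64
result = 64//2 = 32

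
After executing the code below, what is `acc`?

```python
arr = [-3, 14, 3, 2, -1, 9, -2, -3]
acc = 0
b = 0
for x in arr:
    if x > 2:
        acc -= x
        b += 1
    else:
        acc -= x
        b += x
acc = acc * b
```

x=-3: not >2, acc = 0-(-3) = 3; b=-3
x=14: >2, acc = 3-14 = -11; b=-2
x=3: >2, acc = (-11)-3 = -14; b=-1
x=2: not >2, acc = (-14)-2 = -16; b=1
x=-1: not >2, acc = (-16)-(-1) = -15; b=0
x=9: >2, acc = (-15)-9 = -24; b=1
x=-2: not >2, acc = (-24)-(-2) = -22; b=-1
x=-3: not >2, acc = (-22)-(-3) = -19; b=-4
acc*b = (-19)*(-4) = 76

76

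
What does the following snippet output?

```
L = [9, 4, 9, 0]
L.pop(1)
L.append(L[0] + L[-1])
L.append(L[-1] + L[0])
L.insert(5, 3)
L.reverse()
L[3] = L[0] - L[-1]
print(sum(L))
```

pop(1) removes 4 → [9, 9, 0]
append L[0]+L[-1] = 9+0 = 9 → [9, 9, 0, 9]
append L[-1]+L[0] = 9+9 = 18 → [9, 9, 0, 9, 18]
insert 3 at 5 → [9, 9, 0, 9, 18, 3]
reverse → [3, 18, 9, 0, 9, 9]
L[3] = L[0]-L[-1] = 3-9 = -6 → [3, 18, 9, -6, 9, 9]
sum = 42

42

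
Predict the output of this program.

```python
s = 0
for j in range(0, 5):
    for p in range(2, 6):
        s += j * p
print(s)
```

j=0,p=2: s = 0+0 = 0
j=0,p=3: s = 0+0 = 0
j=0,p=4: s = 0+0 = 0
j=0,p=5: s = 0+0 = 0
j=1,p=2: s = 0+2 = 2
j=1,p=3: s = 2+3 = 5
j=1,p=4: s = 5+4 = 9
j=1,p=5: s = 9+5 = 14
j=2,p=2: s = 14+4 = 18
j=2,p=3: s = 18+6 = 24
j=2,p=4: s = 24+8 = 32
j=2,p=5: s = 32+10 = 42
j=3,p=2: s = 42+6 = 48
j=3,p=3: s = 48+9 = 57
j=3,p=4: s = 57+12 = 69
j=3,p=5: s = 69+15 = 84
j=4,p=2: s = 84+8 = 92
j=4,p=3: s = 92+12 = 104
j=4,p=4: s = 104+16 = 120
j=4,p=5: s = 120+20 = 140

140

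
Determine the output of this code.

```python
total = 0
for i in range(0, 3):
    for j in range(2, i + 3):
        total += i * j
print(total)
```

i=0,j=2: total = 0+0 = 0
i=1,j=2: total = 0+2 = 2
i=1,j=3: total = 2+3 = 5
i=2,j=2: total = 5+4 = 9
i=2,j=3: total = 9+6 = 15
i=2,j=4: total = 15+8 = 23

23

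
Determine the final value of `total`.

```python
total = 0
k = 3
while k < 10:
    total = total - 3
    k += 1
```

k=3: total = 0-3 = -3
k=4: total = (-3)-3 = -6
k=5: total = (-6)-3 = -9
k=6: total = (-9)-3 = -12
k=7: total = (-12)-3 = -15
k=8: total = (-15)-3 = -18
k=9: total = (-18)-3 = -21

-21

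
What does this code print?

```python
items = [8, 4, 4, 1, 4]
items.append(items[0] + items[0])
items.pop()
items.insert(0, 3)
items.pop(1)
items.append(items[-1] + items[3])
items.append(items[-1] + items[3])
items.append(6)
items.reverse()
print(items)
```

[6, 6, 5, 4, 1, 4, 4, 3]

append items[0]+items[0] = 8+8 = 16 → [8, 4, 4, 1, 4, 16]
pop() removes 16 → [8, 4, 4, 1, 4]
insert 3 at 0 → [3, 8, 4, 4, 1, 4]
pop(1) removes 8 → [3, 4, 4, 1, 4]
append items[-1]+items[3] = 4+1 = 5 → [3, 4, 4, 1, 4, 5]
append items[-1]+items[3] = 5+1 = 6 → [3, 4, 4, 1, 4, 5, 6]
append 6 → [3, 4, 4, 1, 4, 5, 6, 6]
reverse → [6, 6, 5, 4, 1, 4, 4, 3]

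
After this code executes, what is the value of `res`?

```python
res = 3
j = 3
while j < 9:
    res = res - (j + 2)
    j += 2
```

j=3: res = 3-5 = -2
j=5: res = (-2)-7 = -9
j=7: res = (-9)-9 = -18

-18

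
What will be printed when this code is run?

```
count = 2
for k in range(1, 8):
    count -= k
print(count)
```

k=1: count = 2-1 = 1
k=2: count = 1-2 = -1
k=3: count = (-1)-3 = -4
k=4: count = (-4)-4 = -8
k=5: count = (-8)-5 = -13
k=6: count = (-13)-6 = -19
k=7: count = (-19)-7 = -26

-26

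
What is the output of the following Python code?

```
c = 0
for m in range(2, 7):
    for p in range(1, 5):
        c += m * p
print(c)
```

m=2,p=1: c = 0+2 = 2
m=2,p=2: c = 2+4 = 6
m=2,p=3: c = 6+6 = 12
m=2,p=4: c = 12+8 = 20
m=3,p=1: c = 20+3 = 23
m=3,p=2: c = 23+6 = 29
m=3,p=3: c = 29+9 = 38
m=3,p=4: c = 38+12 = 50
m=4,p=1: c = 50+4 = 54
m=4,p=2: c = 54+8 = 62
m=4,p=3: c = 62+12 = 74
m=4,p=4: c = 74+16 = 90
m=5,p=1: c = 90+5 = 95
m=5,p=2: c = 95+10 = 105
m=5,p=3: c = 105+15 = 120
m=5,p=4: c = 120+20 = 140
m=6,p=1: c = 140+6 = 146
m=6,p=2: c = 146+12 = 158
m=6,p=3: c = 158+18 = 176
m=6,p=4: c = 176+24 = 200

200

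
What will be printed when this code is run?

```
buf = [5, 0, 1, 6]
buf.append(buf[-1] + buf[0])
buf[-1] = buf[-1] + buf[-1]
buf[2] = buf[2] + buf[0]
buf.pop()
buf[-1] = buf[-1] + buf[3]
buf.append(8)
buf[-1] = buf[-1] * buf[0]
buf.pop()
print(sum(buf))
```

append buf[-1]+buf[0] = 6+5 = 11 → [5, 0, 1, 6, 11]
buf[-1] = buf[-1]+buf[-1] = 11+11 = 22 → [5, 0, 1, 6, 22]
buf[2] = buf[2]+buf[0] = 1+5 = 6 → [5, 0, 6, 6, 22]
pop() removes 22 → [5, 0, 6, 6]
buf[-1] = buf[-1]+buf[3] = 6+6 = 12 → [5, 0, 6, 12]
append 8 → [5, 0, 6, 12, 8]
buf[-1] = buf[-1]*buf[0] = 8*5 = 40 → [5, 0, 6, 12, 40]
pop() removes 40 → [5, 0, 6, 12]
sum = 23

23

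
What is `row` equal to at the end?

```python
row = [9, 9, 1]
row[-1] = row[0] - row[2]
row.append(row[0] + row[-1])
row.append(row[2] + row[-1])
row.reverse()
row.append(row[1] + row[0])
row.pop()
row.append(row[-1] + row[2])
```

[25, 17, 8, 9, 9, 17]

row[-1] = row[0]-row[2] = 9-1 = 8 → [9, 9, 8]
append row[0]+row[-1] = 9+8 = 17 → [9, 9, 8, 17]
append row[2]+row[-1] = 8+17 = 25 → [9, 9, 8, 17, 25]
reverse → [25, 17, 8, 9, 9]
append row[1]+row[0] = 17+25 = 42 → [25, 17, 8, 9, 9, 42]
pop() removes 42 → [25, 17, 8, 9, 9]
append row[-1]+row[2] = 9+8 = 17 → [25, 17, 8, 9, 9, 17]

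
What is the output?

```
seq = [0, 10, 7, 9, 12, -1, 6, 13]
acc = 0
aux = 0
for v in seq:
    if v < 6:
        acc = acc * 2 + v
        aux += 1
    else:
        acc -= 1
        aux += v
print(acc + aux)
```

v=0: <6, acc = 0*2+0 = 0; aux=1
v=10: not <6, acc = 0-1 = -1; aux=11
v=7: not <6, acc = (-1)-1 = -2; aux=18
v=9: not <6, acc = (-2)-1 = -3; aux=27
v=12: not <6, acc = (-3)-1 = -4; aux=39
v=-1: <6, acc = (-4)*2+(-1) = -9; aux=40
v=6: not <6, acc = (-9)-1 = -10; aux=46
v=13: not <6, acc = (-10)-1 = -11; aux=59
acc+aux = (-11)+59 = 48

48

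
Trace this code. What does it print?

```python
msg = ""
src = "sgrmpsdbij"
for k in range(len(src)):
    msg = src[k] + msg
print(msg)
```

k=0: prepend 's' → 's'
k=1: prepend 'g' → 'gs'
k=2: prepend 'r' → 'rgs'
k=3: prepend 'm' → 'mrgs'
k=4: prepend 'p' → 'pmrgs'
k=5: prepend 's' → 'spmrgs'
k=6: prepend 'd' → 'dspmrgs'
k=7: prepend 'b' → 'bdspmrgs'
k=8: prepend 'i' → 'ibdspmrgs'
k=9: prepend 'j' → 'jibdspmrgs'

jibdspmrgs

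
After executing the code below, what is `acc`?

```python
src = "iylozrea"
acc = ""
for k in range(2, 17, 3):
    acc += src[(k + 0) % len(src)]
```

k=2: add src[2]='l' → 'l'
k=5: add src[5]='r' → 'lr'
k=8: add src[0]='i' → 'lri'
k=11: add src[3]='o' → 'lrio'
k=14: add src[6]='e' → 'lrioe'

'lrioe'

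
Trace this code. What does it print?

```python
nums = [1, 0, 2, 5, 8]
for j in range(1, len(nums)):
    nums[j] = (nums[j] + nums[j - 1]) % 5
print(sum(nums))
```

9

j=1: nums[1] = (0+1)%5 = 1 → [1, 1, 2, 5, 8]
j=2: nums[2] = (2+1)%5 = 3 → [1, 1, 3, 5, 8]
j=3: nums[3] = (5+3)%5 = 3 → [1, 1, 3, 3, 8]
j=4: nums[4] = (8+3)%5 = 1 → [1, 1, 3, 3, 1]
sum = 9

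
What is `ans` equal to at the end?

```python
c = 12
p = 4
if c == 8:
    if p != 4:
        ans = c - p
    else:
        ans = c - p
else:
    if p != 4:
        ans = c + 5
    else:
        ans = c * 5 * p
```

c=12, p=4
c == 8 is False; p != 4 is False
→ ans = c * 5 * p = 240

240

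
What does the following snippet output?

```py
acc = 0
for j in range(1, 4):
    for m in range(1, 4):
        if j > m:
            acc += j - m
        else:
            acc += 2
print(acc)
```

16

j=1,m=1: not 1>1, acc = 0+2 = 2
j=1,m=2: not 1>2, acc = 2+2 = 4
j=1,m=3: not 1>3, acc = 4+2 = 6
j=2,m=1: 2>1, acc = 6+1 = 7
j=2,m=2: not 2>2, acc = 7+2 = 9
j=2,m=3: not 2>3, acc = 9+2 = 11
j=3,m=1: 3>1, acc = 11+2 = 13
j=3,m=2: 3>2, acc = 13+1 = 14
j=3,m=3: not 3>3, acc = 14+2 = 16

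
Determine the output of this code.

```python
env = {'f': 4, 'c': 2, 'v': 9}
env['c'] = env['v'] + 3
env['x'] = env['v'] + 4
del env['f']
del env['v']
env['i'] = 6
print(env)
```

{'c': 12, 'x': 13, 'i': 6}

env['c'] = env['v']+3 = 12 → {'f': 4, 'c': 12, 'v': 9}
env['x'] = env['v']+4 = 13 → {'f': 4, 'c': 12, 'v': 9, 'x': 13}
del 'f' → {'c': 12, 'v': 9, 'x': 13}
del 'v' → {'c': 12, 'x': 13}
env['i'] = 6 → {'c': 12, 'x': 13, 'i': 6}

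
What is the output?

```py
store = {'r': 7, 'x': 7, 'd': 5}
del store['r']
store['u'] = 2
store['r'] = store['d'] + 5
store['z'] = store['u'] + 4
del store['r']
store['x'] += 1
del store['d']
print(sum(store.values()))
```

del 'r' → {'x': 7, 'd': 5}
store['u'] = 2 → {'x': 7, 'd': 5, 'u': 2}
store['r'] = store['d']+5 = 10 → {'x': 7, 'd': 5, 'u': 2, 'r': 10}
store['z'] = store['u']+4 = 6 → {'x': 7, 'd': 5, 'u': 2, 'r': 10, 'z': 6}
del 'r' → {'x': 7, 'd': 5, 'u': 2, 'z': 6}
store['x'] = 7+1 = 8 → {'x': 8, 'd': 5, 'u': 2, 'z': 6}
del 'd' → {'x': 8, 'u': 2, 'z': 6}
sum of values = 16

16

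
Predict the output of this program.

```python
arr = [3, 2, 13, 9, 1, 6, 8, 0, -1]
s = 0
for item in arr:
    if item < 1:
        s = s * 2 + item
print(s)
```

-1

item=3: not <1
item=2: not <1
item=13: not <1
item=9: not <1
item=1: not <1
item=6: not <1
item=8: not <1
item=0: <1, s = 0*2+0 = 0
item=-1: <1, s = 0*2+(-1) = -1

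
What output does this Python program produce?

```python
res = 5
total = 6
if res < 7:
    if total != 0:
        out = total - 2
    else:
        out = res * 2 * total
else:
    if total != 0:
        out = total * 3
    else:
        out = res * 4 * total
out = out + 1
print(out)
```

5

res=5, total=6
res < 7 is True; total != 0 is True
→ out = total - 2 = 4
out = 4+1 = 5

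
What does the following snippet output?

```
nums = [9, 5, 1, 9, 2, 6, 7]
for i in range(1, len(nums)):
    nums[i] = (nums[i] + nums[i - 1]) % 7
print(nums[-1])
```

i=1: nums[1] = (5+9)%7 = 0 → [9, 0, 1, 9, 2, 6, 7]
i=2: nums[2] = (1+0)%7 = 1 → [9, 0, 1, 9, 2, 6, 7]
i=3: nums[3] = (9+1)%7 = 3 → [9, 0, 1, 3, 2, 6, 7]
i=4: nums[4] = (2+3)%7 = 5 → [9, 0, 1, 3, 5, 6, 7]
i=5: nums[5] = (6+5)%7 = 4 → [9, 0, 1, 3, 5, 4, 7]
i=6: nums[6] = (7+4)%7 = 4 → [9, 0, 1, 3, 5, 4, 4]

4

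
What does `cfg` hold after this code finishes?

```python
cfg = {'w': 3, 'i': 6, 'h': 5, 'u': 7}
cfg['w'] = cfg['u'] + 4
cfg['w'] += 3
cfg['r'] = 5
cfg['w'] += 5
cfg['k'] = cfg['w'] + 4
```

{'w': 19, 'i': 6, 'h': 5, 'u': 7, 'r': 5, 'k': 23}

cfg['w'] = cfg['u']+4 = 11 → {'w': 11, 'i': 6, 'h': 5, 'u': 7}
cfg['w'] = 11+3 = 14 → {'w': 14, 'i': 6, 'h': 5, 'u': 7}
cfg['r'] = 5 → {'w': 14, 'i': 6, 'h': 5, 'u': 7, 'r': 5}
cfg['w'] = 14+5 = 19 → {'w': 19, 'i': 6, 'h': 5, 'u': 7, 'r': 5}
cfg['k'] = cfg['w']+4 = 23 → {'w': 19, 'i': 6, 'h': 5, 'u': 7, 'r': 5, 'k': 23}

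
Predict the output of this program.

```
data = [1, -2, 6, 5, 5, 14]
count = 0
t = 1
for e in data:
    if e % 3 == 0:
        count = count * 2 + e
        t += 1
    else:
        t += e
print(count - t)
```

-19

e=1: not %3==0; t=2
e=-2: not %3==0; t=0
e=6: %3==0, count = 0*2+6 = 6; t=1
e=5: not %3==0; t=6
e=5: not %3==0; t=11
e=14: not %3==0; t=25
count-t = 6-25 = -19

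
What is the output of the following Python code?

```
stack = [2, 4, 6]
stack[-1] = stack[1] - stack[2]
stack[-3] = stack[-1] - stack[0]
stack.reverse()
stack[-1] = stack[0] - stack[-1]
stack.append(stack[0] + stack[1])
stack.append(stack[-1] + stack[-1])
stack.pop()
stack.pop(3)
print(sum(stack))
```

4

stack[-1] = stack[1]-stack[2] = 4-6 = -2 → [2, 4, -2]
stack[-3] = stack[-1]-stack[0] = (-2)-2 = -4 → [-4, 4, -2]
reverse → [-2, 4, -4]
stack[-1] = stack[0]-stack[-1] = (-2)-(-4) = 2 → [-2, 4, 2]
append stack[0]+stack[1] = (-2)+4 = 2 → [-2, 4, 2, 2]
append stack[-1]+stack[-1] = 2+2 = 4 → [-2, 4, 2, 2, 4]
pop() removes 4 → [-2, 4, 2, 2]
pop(3) removes 2 → [-2, 4, 2]
sum = 4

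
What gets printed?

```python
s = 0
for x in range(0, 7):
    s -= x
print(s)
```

x=0: s = 0-0 = 0
x=1: s = 0-1 = -1
x=2: s = (-1)-2 = -3
x=3: s = (-3)-3 = -6
x=4: s = (-6)-4 = -10
x=5: s = (-10)-5 = -15
x=6: s = (-15)-6 = -21

-21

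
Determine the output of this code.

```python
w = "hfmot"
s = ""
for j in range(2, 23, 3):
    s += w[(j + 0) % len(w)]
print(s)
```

j=2: add w[2]='m' → 'm'
j=5: add w[0]='h' → 'mh'
j=8: add w[3]='o' → 'mho'
j=11: add w[1]='f' → 'mhof'
j=14: add w[4]='t' → 'mhoft'
j=17: add w[2]='m' → 'mhoftm'
j=20: add w[0]='h' → 'mhoftmh'

mhoftmh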